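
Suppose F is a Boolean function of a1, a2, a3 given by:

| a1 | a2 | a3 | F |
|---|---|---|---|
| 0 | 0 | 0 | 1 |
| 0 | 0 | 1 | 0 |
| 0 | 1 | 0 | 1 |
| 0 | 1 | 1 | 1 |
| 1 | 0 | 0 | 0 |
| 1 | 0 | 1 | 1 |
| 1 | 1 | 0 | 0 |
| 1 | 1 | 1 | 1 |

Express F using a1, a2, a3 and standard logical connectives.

The 0-rows are (0,0,1), (1,0,0), (1,1,0). Take each as a conjunction (¬a1·¬a2·a3, a1·¬a2·¬a3, a1·a2·¬a3), form their disjunction, and complement — that gives a formula that is 1 everywhere F is.

F(a1, a2, a3) = ~((((~a1 & ~a2) & a3) | ((a1 & ~a2) & ~a3)) | ((a1 & a2) & ~a3))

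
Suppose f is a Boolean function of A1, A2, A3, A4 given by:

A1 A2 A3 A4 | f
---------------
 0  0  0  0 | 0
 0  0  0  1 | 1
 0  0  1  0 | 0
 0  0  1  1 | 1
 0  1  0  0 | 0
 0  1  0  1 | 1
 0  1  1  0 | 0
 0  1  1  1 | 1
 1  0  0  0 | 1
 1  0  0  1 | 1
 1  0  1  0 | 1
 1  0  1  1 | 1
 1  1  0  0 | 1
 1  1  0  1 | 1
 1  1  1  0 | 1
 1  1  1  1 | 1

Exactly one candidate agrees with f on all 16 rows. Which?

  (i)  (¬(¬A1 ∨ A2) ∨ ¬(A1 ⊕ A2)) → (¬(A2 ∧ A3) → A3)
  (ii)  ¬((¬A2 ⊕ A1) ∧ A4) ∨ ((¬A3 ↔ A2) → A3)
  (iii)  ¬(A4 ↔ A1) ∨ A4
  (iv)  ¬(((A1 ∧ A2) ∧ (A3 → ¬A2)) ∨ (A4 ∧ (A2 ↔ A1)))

iii

(i): at (0,0,0,1) it gives 0, but f = 1 — eliminated.
(ii): at (0,0,0,0) it gives 1, but f = 0 — eliminated.
(iv): at (0,0,0,0) it gives 1, but f = 0 — eliminated.
That leaves (iii). Evaluating it on every row reproduces the table of f exactly.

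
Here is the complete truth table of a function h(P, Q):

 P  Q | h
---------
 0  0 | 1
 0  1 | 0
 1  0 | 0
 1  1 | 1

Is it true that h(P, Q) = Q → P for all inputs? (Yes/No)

No

Check the formula against h row by row:
  P=0, Q=0: formula gives 1, h = 1 ✓
  P=0, Q=1: formula gives 0, h = 0 ✓
  P=1, Q=0: formula gives 1, but h = 0 ✗
Since they disagree at (1,0), the expression is not a correct formula for h.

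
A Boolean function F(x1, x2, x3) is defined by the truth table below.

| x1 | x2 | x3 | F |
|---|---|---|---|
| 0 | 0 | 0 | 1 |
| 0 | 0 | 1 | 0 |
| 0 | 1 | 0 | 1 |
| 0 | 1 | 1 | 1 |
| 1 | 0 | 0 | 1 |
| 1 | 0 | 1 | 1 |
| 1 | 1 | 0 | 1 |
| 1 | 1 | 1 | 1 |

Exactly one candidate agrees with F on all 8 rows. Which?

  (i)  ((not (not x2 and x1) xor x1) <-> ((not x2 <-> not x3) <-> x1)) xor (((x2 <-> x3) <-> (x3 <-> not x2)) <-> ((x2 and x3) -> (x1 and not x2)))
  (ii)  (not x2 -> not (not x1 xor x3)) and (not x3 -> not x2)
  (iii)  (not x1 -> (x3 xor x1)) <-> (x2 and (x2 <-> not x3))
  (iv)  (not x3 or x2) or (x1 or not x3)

iv

(i) fails at (0,0,0): the formula yields 0, F is 1.
(ii) fails at (0,0,0): the formula yields 0, F is 1.
(iii) fails at (0,1,0): the formula yields 0, F is 1.
Only (iv) survives; checking it on all 8 rows confirms it matches F.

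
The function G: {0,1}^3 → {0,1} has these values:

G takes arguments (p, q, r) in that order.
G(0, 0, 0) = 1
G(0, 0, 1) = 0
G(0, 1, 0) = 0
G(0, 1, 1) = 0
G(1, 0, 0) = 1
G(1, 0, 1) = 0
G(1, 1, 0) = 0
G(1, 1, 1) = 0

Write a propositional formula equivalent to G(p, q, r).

The 1-rows are (0,0,0), (1,0,0). Each contributes one minterm — ¬p·¬q·¬r; p·¬q·¬r — and their disjunction is a sum-of-products form of G.

G(p, q, r) = ((not p and not q) and not r) or ((p and not q) and not r)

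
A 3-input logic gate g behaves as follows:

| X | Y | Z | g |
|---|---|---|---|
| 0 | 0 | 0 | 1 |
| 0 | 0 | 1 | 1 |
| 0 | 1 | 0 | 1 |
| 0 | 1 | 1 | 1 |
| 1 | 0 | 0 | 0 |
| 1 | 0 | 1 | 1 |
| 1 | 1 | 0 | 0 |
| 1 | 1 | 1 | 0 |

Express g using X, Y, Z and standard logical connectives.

There are just 3 zero rows: (1,0,0), (1,1,0), (1,1,1). Their minterms are X·¬Y·¬Z, X·Y·¬Z, X·Y·Z; the OR of those covers precisely the 0-outputs, and negating it yields g.

g(X, Y, Z) = ((((X · Y') · Z') + ((X · Y) · Z')) + ((X · Y) · Z))'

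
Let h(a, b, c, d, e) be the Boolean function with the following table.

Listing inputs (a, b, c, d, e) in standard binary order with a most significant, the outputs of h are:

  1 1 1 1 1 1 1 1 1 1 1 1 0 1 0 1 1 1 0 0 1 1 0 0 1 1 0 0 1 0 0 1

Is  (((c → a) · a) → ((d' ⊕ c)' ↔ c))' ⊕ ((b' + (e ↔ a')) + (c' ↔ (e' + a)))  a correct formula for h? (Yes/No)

Yes

Test each input against both h and the formula:
  a=0, b=0, c=0, d=0, e=0: formula gives 1, h = 1 ✓
  a=0, b=0, c=0, d=0, e=1: formula gives 1, h = 1 ✓
  a=0, b=0, c=0, d=1, e=0: formula gives 1, h = 1 ✓
  a=0, b=0, c=0, d=1, e=1: formula gives 1, h = 1 ✓
  …and likewise for the remaining 28 rows.
All 32 rows match — the expression computes h exactly.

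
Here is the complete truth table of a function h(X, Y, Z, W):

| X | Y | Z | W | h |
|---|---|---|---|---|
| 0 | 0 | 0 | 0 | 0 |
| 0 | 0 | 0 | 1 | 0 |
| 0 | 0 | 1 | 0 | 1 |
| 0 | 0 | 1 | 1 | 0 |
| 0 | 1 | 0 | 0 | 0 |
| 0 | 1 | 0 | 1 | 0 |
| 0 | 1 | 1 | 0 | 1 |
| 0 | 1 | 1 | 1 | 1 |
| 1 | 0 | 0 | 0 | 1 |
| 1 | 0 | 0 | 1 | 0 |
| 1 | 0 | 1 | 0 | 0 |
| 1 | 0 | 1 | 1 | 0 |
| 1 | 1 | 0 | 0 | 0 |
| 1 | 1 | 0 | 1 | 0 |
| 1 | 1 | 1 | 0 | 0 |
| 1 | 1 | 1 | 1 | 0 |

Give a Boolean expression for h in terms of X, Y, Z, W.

h(X, Y, Z, W) = (((((¬X ∧ ¬Y) ∧ Z) ∧ ¬W) ∨ (((¬X ∧ Y) ∧ Z) ∧ ¬W)) ∨ (((¬X ∧ Y) ∧ Z) ∧ W)) ∨ (((X ∧ ¬Y) ∧ ¬Z) ∧ ¬W)

h=1 on 4 inputs: (0,0,1,0), (0,1,1,0), (0,1,1,1), (1,0,0,0). Reading each as a conjunction of literals (¬X·¬Y·Z·¬W, ¬X·Y·Z·¬W, ¬X·Y·Z·W, X·¬Y·¬Z·¬W) and taking the OR gives the canonical DNF.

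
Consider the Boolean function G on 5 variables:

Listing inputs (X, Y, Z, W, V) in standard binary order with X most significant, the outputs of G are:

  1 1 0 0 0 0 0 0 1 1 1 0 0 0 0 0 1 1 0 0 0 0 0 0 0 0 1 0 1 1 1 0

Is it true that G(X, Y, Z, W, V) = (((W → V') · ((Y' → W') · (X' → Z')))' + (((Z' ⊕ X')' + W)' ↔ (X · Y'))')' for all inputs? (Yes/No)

Check the formula against G row by row:
  X=0, Y=0, Z=0, W=0, V=0: formula gives 1, G = 1 ✓
  X=0, Y=0, Z=0, W=0, V=1: formula gives 1, G = 1 ✓
  X=0, Y=0, Z=0, W=1, V=0: formula gives 0, G = 0 ✓
  X=0, Y=0, Z=0, W=1, V=1: formula gives 0, G = 0 ✓
  …and likewise for the remaining 28 rows.
Every row agrees, so the formula is equivalent.

Yes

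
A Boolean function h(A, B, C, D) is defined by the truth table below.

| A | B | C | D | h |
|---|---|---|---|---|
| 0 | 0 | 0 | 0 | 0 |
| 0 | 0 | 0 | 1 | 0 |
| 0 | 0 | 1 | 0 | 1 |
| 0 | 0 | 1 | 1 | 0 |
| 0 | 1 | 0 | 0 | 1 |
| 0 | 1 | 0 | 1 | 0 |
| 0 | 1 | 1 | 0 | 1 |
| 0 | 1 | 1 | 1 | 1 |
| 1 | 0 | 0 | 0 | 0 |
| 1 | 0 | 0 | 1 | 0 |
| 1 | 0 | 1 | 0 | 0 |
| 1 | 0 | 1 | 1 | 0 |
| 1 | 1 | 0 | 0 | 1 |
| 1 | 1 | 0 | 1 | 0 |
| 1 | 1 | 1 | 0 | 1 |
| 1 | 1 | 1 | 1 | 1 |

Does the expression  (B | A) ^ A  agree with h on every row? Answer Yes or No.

No

Evaluate (B | A) ^ A on each row and compare to h:
  A=0, B=0, C=0, D=0: formula gives 0, h = 0 ✓
  A=0, B=0, C=0, D=1: formula gives 0, h = 0 ✓
  A=0, B=0, C=1, D=0: formula gives 0, but h = 1 ✗
Row (0,0,1,0) is a counterexample, so the formula is not equivalent to h.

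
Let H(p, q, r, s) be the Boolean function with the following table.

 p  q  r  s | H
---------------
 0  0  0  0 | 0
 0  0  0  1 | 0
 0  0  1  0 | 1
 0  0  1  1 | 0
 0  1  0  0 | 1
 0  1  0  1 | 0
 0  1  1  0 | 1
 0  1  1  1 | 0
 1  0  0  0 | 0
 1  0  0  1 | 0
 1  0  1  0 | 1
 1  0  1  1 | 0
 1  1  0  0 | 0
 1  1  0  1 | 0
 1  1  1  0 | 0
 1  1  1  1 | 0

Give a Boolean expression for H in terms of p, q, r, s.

H(p, q, r, s) = (((((not p and not q) and r) and not s) or (((not p and q) and not r) and not s)) or (((not p and q) and r) and not s)) or (((p and not q) and r) and not s)

Collect the rows where H=1 — (0,0,1,0), (0,1,0,0), (0,1,1,0), (1,0,1,0) — and write one minterm per row: ¬p·¬q·r·¬s, ¬p·q·¬r·¬s, ¬p·q·r·¬s, p·¬q·r·¬s. Their union (logical OR) reproduces the table exactly.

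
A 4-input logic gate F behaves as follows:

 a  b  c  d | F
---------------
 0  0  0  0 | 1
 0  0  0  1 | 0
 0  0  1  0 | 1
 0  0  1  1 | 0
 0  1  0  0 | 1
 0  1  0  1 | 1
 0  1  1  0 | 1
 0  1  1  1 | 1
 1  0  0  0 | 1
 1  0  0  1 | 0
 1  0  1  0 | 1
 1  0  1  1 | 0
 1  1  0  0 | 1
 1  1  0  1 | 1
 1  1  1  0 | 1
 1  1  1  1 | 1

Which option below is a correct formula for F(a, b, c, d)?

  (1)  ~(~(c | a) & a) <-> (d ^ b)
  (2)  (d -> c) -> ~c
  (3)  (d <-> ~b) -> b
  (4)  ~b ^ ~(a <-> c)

3

(1): at (0,0,0,0) it gives 0, but F = 1 — eliminated.
(2): at (0,0,0,1) it gives 1, but F = 0 — eliminated.
(4): at (0,0,0,1) it gives 1, but F = 0 — eliminated.
Only (3) survives; checking it on all 16 rows confirms it matches F.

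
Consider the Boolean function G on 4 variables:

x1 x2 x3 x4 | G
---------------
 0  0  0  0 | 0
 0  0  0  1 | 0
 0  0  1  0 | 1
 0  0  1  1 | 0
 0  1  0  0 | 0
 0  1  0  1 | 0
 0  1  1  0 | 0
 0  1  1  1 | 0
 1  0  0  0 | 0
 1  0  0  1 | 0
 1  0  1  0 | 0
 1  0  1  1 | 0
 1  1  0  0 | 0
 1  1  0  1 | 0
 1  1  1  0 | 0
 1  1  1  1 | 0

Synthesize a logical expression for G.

G(x1, x2, x3, x4) = ((~x1 & ~x2) & x3) & ~x4

Only row (0,0,1,0) gives 1. That row's minterm ¬x1·¬x2·x3·¬x4 is G directly.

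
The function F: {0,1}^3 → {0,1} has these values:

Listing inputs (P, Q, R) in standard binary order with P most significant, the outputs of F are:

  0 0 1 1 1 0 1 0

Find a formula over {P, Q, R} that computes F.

F(P, Q, R) = ((((~P & Q) & ~R) | ((~P & Q) & R)) | ((P & ~Q) & ~R)) | ((P & Q) & ~R)

The 1-rows are (0,1,0), (0,1,1), (1,0,0), (1,1,0). Each contributes one minterm — ¬P·Q·¬R; ¬P·Q·R; P·¬Q·¬R; P·Q·¬R — and their disjunction is a sum-of-products form of F.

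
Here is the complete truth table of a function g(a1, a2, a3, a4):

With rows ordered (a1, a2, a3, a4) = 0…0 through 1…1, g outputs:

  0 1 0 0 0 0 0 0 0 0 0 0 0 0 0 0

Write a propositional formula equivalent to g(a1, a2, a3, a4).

Only row (0,0,0,1) gives 1. That row's minterm ¬a1·¬a2·¬a3·a4 is g directly.

g(a1, a2, a3, a4) = ((NOT a1 AND NOT a2) AND NOT a3) AND a4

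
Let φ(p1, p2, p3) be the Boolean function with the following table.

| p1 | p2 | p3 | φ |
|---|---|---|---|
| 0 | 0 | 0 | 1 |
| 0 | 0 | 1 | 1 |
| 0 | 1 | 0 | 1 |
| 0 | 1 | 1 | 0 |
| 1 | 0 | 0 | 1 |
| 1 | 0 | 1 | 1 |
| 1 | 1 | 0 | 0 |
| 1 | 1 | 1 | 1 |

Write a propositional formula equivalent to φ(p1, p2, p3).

The 0-rows are (0,1,1), (1,1,0). Take each as a conjunction (¬p1·p2·p3, p1·p2·¬p3), form their disjunction, and complement — that gives a formula that is 1 everywhere φ is.

φ(p1, p2, p3) = (((p1' · p2) · p3) + ((p1 · p2) · p3'))'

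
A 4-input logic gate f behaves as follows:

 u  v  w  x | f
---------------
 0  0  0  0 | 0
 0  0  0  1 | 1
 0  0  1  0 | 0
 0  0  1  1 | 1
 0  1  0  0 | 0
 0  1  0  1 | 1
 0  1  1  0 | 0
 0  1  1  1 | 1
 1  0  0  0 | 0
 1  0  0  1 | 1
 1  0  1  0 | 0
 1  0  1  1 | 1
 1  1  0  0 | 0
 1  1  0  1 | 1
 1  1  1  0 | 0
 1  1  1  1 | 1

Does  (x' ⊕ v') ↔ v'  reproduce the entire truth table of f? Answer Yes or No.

Evaluate (x' ⊕ v') ↔ v' on each row and compare to f:
  u=0, v=0, w=0, x=0: formula gives 0, f = 0 ✓
  u=0, v=0, w=0, x=1: formula gives 1, f = 1 ✓
  u=0, v=0, w=1, x=0: formula gives 0, f = 0 ✓
  u=0, v=0, w=1, x=1: formula gives 1, f = 1 ✓
  … (the remaining 12 rows also agree.)
All 16 rows match — the expression computes f exactly.

Yes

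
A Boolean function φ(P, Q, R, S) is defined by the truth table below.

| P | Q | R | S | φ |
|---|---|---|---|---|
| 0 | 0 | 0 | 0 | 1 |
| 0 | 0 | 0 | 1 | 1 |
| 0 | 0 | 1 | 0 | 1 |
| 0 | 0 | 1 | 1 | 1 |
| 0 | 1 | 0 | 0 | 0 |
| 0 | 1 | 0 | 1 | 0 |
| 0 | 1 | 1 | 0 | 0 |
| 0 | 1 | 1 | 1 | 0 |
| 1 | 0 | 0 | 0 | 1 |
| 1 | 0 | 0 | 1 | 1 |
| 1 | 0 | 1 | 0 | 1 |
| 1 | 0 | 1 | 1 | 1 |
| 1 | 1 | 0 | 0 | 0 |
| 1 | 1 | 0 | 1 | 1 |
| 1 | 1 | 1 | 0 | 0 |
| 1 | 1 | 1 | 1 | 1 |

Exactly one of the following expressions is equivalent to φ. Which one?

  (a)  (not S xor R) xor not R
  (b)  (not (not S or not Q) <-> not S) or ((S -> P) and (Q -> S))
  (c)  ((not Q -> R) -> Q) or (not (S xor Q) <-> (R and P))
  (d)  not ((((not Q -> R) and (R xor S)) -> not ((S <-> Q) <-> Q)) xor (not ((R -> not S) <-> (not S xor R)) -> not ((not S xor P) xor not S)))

b

(a): at (0,0,0,0) it gives 0, but φ = 1 — eliminated.
(c): at (0,0,1,0) it gives 0, but φ = 1 — eliminated.
(d): at (0,1,0,0) it gives 1, but φ = 0 — eliminated.
(b) is the remaining candidate, and it agrees with φ on all 16 inputs.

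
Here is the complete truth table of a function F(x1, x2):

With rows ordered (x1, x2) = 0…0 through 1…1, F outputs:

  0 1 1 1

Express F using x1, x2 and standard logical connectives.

F(x1, x2) = NOT (NOT x1 AND NOT x2)

Only row (0,0) gives 0. So F is 1 everywhere except there — the complement of the minterm ¬x1·¬x2.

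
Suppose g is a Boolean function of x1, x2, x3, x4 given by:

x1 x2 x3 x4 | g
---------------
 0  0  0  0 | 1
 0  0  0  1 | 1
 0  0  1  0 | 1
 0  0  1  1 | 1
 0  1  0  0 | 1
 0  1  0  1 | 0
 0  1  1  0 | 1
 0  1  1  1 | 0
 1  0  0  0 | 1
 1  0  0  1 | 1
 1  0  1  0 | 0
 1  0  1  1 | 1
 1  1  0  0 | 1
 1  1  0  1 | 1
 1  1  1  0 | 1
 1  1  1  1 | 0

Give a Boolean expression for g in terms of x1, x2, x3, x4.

g(x1, x2, x3, x4) = ~((((((~x1 & x2) & ~x3) & x4) | (((~x1 & x2) & x3) & x4)) | (((x1 & ~x2) & x3) & ~x4)) | (((x1 & x2) & x3) & x4))

There are just 4 zero rows: (0,1,0,1), (0,1,1,1), (1,0,1,0), (1,1,1,1). Their minterms are ¬x1·x2·¬x3·x4, ¬x1·x2·x3·x4, x1·¬x2·x3·¬x4, x1·x2·x3·x4; the OR of those covers precisely the 0-outputs, and negating it yields g.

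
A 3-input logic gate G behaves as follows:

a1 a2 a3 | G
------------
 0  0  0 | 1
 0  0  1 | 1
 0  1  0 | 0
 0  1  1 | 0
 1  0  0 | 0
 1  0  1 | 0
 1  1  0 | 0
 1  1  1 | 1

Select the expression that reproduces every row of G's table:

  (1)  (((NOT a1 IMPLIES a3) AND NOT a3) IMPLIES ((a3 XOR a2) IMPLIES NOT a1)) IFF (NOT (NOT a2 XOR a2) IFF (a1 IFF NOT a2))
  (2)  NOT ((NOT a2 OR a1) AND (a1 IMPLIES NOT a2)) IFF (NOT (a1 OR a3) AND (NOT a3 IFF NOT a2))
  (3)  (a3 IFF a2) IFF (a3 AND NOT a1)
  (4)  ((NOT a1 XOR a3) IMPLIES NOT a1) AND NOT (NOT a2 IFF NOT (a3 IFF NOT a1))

(2): at (0,0,0) it gives 0, but G = 1 — eliminated.
(3): at (0,0,0) it gives 0, but G = 1 — eliminated.
(4): at (0,0,0) it gives 0, but G = 1 — eliminated.
(1) is the remaining candidate, and it agrees with G on all 8 inputs.

1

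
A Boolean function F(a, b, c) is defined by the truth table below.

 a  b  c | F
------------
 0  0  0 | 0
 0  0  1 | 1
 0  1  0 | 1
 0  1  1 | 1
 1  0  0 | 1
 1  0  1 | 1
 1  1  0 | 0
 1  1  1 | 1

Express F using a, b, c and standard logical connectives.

F is 0 on only 2 rows — (0,0,0), (1,1,0). Writing each as a minterm (¬a·¬b·¬c, a·b·¬c) and OR-ing them characterizes exactly where F=0, so F is the negation of that disjunction.

F(a, b, c) = ¬(((¬a ∧ ¬b) ∧ ¬c) ∨ ((a ∧ b) ∧ ¬c))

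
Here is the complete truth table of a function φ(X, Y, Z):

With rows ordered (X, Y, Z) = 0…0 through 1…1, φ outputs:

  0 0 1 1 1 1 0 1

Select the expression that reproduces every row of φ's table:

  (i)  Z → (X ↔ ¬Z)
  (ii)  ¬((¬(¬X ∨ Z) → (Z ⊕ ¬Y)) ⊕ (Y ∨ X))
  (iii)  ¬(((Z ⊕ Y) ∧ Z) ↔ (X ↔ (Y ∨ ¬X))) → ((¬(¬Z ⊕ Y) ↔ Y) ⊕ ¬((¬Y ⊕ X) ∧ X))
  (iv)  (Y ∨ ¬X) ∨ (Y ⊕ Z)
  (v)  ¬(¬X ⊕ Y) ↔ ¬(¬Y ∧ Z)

(i) fails at (0,0,0): the formula yields 1, φ is 0.
(iii) fails at (0,0,0): the formula yields 1, φ is 0.
(iv) fails at (0,0,0): the formula yields 1, φ is 0.
(v) fails at (0,0,1): the formula yields 1, φ is 0.
That leaves (ii). Evaluating it on every row reproduces the table of φ exactly.

ii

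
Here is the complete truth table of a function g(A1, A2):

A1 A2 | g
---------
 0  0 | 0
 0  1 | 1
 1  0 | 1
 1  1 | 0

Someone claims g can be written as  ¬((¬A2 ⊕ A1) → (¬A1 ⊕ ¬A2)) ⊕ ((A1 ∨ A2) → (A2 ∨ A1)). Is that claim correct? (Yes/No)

Test each input against both g and the formula:
  A1=0, A2=0: formula gives 0, g = 0 ✓
  A1=0, A2=1: formula gives 1, g = 1 ✓
  A1=1, A2=0: formula gives 1, g = 1 ✓
  A1=1, A2=1: formula gives 0, g = 0 ✓
No disagreement on any input; they are logically equivalent.

Yes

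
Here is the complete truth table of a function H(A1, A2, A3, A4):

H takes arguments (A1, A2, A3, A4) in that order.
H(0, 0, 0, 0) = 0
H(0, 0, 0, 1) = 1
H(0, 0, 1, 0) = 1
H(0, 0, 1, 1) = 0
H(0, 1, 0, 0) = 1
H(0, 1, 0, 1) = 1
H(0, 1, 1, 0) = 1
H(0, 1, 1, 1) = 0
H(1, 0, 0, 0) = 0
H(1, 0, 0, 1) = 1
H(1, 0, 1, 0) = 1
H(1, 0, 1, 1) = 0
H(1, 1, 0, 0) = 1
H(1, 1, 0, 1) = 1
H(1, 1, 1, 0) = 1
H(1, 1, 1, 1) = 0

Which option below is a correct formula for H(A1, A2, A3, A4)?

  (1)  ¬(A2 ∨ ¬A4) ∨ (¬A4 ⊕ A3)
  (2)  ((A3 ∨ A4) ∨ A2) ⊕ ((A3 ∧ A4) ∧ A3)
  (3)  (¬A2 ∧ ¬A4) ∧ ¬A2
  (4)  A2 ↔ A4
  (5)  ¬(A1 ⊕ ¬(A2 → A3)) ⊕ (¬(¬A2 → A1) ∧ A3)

2

(1): at (0,0,0,0) it gives 1, but H = 0 — eliminated.
(3): at (0,0,0,0) it gives 1, but H = 0 — eliminated.
(4): at (0,0,0,0) it gives 1, but H = 0 — eliminated.
(5): at (0,0,0,0) it gives 1, but H = 0 — eliminated.
Only (2) survives; checking it on all 16 rows confirms it matches H.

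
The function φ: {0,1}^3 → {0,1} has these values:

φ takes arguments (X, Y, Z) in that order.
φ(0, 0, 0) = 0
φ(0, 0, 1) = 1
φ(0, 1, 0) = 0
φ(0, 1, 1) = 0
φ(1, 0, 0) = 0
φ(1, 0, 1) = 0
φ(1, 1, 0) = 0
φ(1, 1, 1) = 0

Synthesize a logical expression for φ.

Only row (0,0,1) gives 1. That row's minterm ¬X·¬Y·Z is φ directly.

φ(X, Y, Z) = (not X and not Y) and Z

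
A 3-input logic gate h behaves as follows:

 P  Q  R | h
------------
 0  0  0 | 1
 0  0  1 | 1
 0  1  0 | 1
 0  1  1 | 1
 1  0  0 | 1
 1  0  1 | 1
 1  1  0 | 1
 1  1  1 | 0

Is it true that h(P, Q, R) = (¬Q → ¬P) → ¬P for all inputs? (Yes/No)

No

Check the formula against h row by row:
  P=0, Q=0, R=0: formula gives 1, h = 1 ✓
  P=0, Q=0, R=1: formula gives 1, h = 1 ✓
  P=0, Q=1, R=0: formula gives 1, h = 1 ✓
  P=0, Q=1, R=1: formula gives 1, h = 1 ✓
  P=1, Q=0, R=0: formula gives 1, h = 1 ✓
  …
  P=1, Q=1, R=0: formula gives 0, but h = 1 ✗
Since they disagree at (1,1,0), the expression is not a correct formula for h.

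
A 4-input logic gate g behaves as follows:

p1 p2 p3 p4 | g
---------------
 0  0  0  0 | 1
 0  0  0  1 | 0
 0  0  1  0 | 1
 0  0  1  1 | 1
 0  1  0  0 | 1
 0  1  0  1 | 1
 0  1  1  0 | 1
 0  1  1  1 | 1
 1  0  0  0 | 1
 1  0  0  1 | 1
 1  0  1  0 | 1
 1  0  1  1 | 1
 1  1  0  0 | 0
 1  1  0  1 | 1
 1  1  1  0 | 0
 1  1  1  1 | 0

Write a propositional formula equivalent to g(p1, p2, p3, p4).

g(p1, p2, p3, p4) = ((((((p1' · p2') · p3') · p4) + (((p1 · p2) · p3') · p4')) + (((p1 · p2) · p3) · p4')) + (((p1 · p2) · p3) · p4))'

g is 0 on only 4 rows — (0,0,0,1), (1,1,0,0), (1,1,1,0), (1,1,1,1). Writing each as a minterm (¬p1·¬p2·¬p3·p4, p1·p2·¬p3·¬p4, p1·p2·p3·¬p4, p1·p2·p3·p4) and OR-ing them characterizes exactly where g=0, so g is the negation of that disjunction.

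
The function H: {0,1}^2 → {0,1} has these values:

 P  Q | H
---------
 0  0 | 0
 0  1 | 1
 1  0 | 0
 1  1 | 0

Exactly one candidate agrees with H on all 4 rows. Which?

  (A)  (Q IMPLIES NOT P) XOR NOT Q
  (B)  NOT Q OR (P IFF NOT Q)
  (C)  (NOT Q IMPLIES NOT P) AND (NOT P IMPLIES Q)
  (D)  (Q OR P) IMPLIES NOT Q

A

(B) disagrees with H on (0,0) (formula → 1, table → 0); rule it out.
(C) disagrees with H on (1,1) (formula → 1, table → 0); rule it out.
(D) disagrees with H on (0,0) (formula → 1, table → 0); rule it out.
Only (A) survives; checking it on all 4 rows confirms it matches H.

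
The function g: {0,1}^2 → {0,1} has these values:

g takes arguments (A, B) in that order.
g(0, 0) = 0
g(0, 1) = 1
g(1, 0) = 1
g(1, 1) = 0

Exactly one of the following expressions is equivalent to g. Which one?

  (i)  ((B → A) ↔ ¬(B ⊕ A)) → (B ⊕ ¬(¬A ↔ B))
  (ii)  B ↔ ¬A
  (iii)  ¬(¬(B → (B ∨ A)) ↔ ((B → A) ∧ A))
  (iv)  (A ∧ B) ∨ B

ii

(i) disagrees with g on (0,0) (formula → 1, table → 0); rule it out.
(iii) disagrees with g on (0,1) (formula → 0, table → 1); rule it out.
(iv) disagrees with g on (1,0) (formula → 0, table → 1); rule it out.
(ii) is the remaining candidate, and it agrees with g on all 4 inputs.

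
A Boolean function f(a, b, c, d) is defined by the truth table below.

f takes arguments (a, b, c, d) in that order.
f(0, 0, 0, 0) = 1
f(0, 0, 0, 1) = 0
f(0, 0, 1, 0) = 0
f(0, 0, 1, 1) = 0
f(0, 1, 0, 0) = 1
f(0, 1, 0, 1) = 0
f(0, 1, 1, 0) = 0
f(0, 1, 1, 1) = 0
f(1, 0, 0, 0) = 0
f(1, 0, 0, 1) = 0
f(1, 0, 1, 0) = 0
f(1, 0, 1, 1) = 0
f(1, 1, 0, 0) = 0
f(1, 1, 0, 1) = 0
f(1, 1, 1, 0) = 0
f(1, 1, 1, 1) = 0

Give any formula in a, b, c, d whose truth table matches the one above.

f(a, b, c, d) = (((not a and not b) and not c) and not d) or (((not a and b) and not c) and not d)

Collect the rows where f=1 — (0,0,0,0), (0,1,0,0) — and write one minterm per row: ¬a·¬b·¬c·¬d, ¬a·b·¬c·¬d. Their union (logical OR) reproduces the table exactly.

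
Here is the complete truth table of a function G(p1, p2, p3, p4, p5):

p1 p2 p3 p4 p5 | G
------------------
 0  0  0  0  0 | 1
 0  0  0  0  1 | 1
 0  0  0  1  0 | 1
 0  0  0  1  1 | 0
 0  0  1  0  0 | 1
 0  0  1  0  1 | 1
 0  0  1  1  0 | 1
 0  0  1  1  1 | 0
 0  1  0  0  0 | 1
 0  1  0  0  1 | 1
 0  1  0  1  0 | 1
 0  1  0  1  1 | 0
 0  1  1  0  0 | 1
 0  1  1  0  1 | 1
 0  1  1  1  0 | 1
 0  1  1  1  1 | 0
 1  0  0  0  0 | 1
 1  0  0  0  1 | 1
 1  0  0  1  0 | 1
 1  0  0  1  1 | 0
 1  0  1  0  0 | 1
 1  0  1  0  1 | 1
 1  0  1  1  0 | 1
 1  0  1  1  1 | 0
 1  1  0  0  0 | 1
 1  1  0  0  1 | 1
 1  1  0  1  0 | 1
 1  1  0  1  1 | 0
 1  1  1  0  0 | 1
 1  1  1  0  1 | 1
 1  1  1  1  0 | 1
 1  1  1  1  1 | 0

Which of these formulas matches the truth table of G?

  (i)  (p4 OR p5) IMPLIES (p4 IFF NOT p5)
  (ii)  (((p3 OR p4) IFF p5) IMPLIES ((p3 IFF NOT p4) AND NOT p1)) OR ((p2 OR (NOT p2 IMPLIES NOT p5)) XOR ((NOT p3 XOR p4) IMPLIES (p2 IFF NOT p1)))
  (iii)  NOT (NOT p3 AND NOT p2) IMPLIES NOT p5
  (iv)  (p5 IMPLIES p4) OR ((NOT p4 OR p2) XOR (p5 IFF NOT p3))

i

(ii) fails at (0,0,0,1,1): the formula yields 1, G is 0.
(iii) fails at (0,0,0,1,1): the formula yields 1, G is 0.
(iv) fails at (0,0,0,0,1): the formula yields 0, G is 1.
(i) is the remaining candidate, and it agrees with G on all 32 inputs.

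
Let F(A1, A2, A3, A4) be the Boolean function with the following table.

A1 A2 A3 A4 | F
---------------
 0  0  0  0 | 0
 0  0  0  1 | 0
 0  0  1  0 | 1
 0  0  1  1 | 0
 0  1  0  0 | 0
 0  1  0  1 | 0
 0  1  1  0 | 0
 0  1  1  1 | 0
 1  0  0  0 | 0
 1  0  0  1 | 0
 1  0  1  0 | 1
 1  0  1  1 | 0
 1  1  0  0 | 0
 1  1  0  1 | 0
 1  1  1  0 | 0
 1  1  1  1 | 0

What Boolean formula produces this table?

The 1-rows are (0,0,1,0), (1,0,1,0). Each contributes one minterm — ¬A1·¬A2·A3·¬A4; A1·¬A2·A3·¬A4 — and their disjunction is a sum-of-products form of F.

F(A1, A2, A3, A4) = (((¬A1 ∧ ¬A2) ∧ A3) ∧ ¬A4) ∨ (((A1 ∧ ¬A2) ∧ A3) ∧ ¬A4)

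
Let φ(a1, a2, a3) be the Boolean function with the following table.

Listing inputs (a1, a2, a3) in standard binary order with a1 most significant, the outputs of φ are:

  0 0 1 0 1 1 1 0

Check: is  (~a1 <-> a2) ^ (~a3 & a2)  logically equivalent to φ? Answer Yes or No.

No

Check the formula against φ row by row:
  a1=0, a2=0, a3=0: formula gives 0, φ = 0 ✓
  a1=0, a2=0, a3=1: formula gives 0, φ = 0 ✓
  a1=0, a2=1, a3=0: formula gives 0, but φ = 1 ✗
Row (0,1,0) is a counterexample, so the formula is not equivalent to φ.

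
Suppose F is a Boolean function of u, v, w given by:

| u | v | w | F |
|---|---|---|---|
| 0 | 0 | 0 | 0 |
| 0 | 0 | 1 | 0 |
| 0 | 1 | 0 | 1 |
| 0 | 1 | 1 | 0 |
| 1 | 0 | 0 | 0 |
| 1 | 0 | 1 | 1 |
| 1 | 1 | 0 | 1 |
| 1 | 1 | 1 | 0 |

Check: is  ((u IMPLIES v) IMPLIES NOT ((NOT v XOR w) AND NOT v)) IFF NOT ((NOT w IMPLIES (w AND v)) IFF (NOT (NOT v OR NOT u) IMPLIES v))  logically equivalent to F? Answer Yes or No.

Test each input against both F and the formula:
  u=0, v=0, w=0: formula gives 0, F = 0 ✓
  u=0, v=0, w=1: formula gives 0, F = 0 ✓
  u=0, v=1, w=0: formula gives 1, F = 1 ✓
  u=0, v=1, w=1: formula gives 0, F = 0 ✓
  u=1, v=0, w=0: formula gives 1, but F = 0 ✗
A single disagreement suffices: at (1,0,0) they differ, so the formula does not compute F.

No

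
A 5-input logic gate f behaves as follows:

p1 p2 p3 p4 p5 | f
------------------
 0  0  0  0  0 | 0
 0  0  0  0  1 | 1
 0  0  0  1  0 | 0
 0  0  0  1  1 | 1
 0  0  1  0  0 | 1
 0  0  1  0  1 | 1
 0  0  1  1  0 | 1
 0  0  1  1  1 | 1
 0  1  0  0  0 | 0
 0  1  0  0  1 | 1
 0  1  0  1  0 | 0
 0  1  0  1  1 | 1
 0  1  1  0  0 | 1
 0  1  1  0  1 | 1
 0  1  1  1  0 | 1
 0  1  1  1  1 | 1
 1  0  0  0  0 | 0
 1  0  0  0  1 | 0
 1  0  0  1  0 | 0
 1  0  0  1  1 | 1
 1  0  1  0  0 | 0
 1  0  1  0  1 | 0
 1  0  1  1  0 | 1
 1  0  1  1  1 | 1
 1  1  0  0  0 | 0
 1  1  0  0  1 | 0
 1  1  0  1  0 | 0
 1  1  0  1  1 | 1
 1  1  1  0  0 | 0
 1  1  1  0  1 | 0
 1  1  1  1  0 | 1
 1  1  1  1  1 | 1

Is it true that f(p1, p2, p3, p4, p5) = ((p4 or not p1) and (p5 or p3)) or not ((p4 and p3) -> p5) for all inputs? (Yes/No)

Yes

Check the formula against f row by row:
  p1=0, p2=0, p3=0, p4=0, p5=0: formula gives 0, f = 0 ✓
  p1=0, p2=0, p3=0, p4=0, p5=1: formula gives 1, f = 1 ✓
  p1=0, p2=0, p3=0, p4=1, p5=0: formula gives 0, f = 0 ✓
  p1=0, p2=0, p3=0, p4=1, p5=1: formula gives 1, f = 1 ✓
  … (the remaining 28 rows also agree.)
All 32 rows match — the expression computes f exactly.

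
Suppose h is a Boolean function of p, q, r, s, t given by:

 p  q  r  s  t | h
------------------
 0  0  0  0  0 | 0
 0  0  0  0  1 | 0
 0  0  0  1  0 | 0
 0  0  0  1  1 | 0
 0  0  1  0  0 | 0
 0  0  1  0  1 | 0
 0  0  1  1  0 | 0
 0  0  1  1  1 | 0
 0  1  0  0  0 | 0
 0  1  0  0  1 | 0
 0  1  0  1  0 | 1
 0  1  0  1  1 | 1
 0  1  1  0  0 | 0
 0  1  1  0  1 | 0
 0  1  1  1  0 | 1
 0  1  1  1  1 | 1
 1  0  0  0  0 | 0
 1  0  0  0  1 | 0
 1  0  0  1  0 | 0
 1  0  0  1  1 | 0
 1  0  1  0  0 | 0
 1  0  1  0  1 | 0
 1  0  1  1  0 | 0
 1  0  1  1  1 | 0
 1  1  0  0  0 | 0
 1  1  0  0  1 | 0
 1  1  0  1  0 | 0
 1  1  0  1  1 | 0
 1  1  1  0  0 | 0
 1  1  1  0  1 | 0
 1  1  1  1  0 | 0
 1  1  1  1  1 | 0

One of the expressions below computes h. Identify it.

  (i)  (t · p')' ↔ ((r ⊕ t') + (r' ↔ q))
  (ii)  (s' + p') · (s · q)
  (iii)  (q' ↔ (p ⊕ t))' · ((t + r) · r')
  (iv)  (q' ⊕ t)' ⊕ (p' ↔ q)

(i) fails at (0,0,0,0,0): the formula yields 1, h is 0.
(iii) fails at (0,1,0,0,1): the formula yields 1, h is 0.
(iv) fails at (0,0,0,0,1): the formula yields 1, h is 0.
(ii) is the remaining candidate, and it agrees with h on all 32 inputs.

ii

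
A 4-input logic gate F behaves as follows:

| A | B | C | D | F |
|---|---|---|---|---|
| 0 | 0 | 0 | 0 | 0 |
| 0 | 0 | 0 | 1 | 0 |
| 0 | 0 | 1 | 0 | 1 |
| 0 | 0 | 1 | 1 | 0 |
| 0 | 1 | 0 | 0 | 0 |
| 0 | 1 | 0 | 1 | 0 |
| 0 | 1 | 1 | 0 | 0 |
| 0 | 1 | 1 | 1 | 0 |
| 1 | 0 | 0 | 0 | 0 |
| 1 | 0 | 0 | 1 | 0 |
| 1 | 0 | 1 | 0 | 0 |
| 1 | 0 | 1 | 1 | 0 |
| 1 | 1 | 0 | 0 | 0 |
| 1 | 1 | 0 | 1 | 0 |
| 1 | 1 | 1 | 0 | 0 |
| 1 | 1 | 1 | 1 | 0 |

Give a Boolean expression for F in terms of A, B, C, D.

Only row (0,0,1,0) gives 1. That row's minterm ¬A·¬B·C·¬D is F directly.

F(A, B, C, D) = ((not A and not B) and C) and not D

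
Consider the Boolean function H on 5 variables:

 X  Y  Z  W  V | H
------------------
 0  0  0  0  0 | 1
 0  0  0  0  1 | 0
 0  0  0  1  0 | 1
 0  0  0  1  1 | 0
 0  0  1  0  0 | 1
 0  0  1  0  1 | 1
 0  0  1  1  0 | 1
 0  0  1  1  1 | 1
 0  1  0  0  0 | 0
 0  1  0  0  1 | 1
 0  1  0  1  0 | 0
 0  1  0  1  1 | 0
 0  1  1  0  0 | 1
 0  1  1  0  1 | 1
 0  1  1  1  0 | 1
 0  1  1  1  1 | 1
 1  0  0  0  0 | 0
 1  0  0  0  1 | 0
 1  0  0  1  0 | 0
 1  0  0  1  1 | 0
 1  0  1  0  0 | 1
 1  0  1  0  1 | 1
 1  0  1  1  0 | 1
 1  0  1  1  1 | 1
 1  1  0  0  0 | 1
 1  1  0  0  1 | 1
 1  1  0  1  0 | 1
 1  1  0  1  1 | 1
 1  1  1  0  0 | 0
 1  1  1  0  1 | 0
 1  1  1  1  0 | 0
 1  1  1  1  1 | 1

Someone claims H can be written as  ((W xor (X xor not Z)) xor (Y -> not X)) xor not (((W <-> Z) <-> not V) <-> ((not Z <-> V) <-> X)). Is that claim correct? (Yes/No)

Test each input against both H and the formula:
  X=0, Y=0, Z=0, W=0, V=0: formula gives 0, but H = 1 ✗
Row (0,0,0,0,0) is a counterexample, so the formula is not equivalent to H.

No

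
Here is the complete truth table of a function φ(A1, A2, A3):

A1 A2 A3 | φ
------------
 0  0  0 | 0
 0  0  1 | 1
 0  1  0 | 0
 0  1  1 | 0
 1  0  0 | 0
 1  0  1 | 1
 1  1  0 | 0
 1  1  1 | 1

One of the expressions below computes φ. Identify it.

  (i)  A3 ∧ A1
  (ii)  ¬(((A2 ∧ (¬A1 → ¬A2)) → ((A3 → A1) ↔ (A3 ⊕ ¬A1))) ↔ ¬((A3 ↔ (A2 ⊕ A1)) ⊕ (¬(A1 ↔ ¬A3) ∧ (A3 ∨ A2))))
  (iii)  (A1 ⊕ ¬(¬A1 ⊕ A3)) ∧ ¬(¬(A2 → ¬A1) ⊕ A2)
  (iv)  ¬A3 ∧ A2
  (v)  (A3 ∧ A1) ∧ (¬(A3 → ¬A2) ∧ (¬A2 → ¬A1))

(i): at (0,0,1) it gives 0, but φ = 1 — eliminated.
(ii): at (0,0,0) it gives 1, but φ = 0 — eliminated.
(iv): at (0,0,1) it gives 0, but φ = 1 — eliminated.
(v): at (0,0,1) it gives 0, but φ = 1 — eliminated.
Only (iii) survives; checking it on all 8 rows confirms it matches φ.

iii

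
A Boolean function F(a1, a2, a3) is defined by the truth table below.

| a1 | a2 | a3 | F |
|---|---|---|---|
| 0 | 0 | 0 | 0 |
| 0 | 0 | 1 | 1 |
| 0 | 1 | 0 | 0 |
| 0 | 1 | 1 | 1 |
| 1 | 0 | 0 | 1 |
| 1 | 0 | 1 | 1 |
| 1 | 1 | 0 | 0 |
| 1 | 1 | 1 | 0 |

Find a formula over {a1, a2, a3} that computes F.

Collect the rows where F=1 — (0,0,1), (0,1,1), (1,0,0), (1,0,1) — and write one minterm per row: ¬a1·¬a2·a3, ¬a1·a2·a3, a1·¬a2·¬a3, a1·¬a2·a3. Their union (logical OR) reproduces the table exactly.

F(a1, a2, a3) = ((((NOT a1 AND NOT a2) AND a3) OR ((NOT a1 AND a2) AND a3)) OR ((a1 AND NOT a2) AND NOT a3)) OR ((a1 AND NOT a2) AND a3)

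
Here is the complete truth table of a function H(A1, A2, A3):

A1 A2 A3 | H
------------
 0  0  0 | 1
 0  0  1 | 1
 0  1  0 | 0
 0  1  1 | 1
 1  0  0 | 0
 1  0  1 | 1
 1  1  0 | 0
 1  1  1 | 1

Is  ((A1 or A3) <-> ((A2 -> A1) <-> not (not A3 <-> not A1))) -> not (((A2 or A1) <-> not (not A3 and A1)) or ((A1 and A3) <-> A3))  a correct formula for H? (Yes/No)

No

Test each input against both H and the formula:
  A1=0, A2=0, A3=0: formula gives 0, but H = 1 ✗
Row (0,0,0) is a counterexample, so the formula is not equivalent to H.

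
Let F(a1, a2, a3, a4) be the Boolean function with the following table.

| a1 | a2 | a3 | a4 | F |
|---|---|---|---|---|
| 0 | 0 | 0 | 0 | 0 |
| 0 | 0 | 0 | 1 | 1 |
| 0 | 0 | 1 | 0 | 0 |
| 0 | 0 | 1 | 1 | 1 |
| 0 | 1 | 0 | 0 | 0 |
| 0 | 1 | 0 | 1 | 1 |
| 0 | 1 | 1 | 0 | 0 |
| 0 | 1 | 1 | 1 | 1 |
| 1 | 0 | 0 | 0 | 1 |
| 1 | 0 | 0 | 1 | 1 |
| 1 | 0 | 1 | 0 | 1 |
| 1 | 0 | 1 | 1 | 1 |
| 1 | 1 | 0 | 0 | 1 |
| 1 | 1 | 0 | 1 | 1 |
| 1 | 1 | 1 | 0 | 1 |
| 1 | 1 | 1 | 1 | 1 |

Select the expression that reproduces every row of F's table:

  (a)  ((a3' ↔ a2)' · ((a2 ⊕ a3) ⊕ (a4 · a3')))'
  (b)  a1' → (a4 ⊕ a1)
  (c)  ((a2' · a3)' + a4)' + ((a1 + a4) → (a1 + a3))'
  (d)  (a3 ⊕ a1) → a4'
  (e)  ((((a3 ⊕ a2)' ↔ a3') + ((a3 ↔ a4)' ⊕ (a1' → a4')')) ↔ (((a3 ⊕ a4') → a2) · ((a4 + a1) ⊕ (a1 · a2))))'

b

(a): at (0,0,0,0) it gives 1, but F = 0 — eliminated.
(c): at (0,0,1,0) it gives 1, but F = 0 — eliminated.
(d): at (0,0,0,0) it gives 1, but F = 0 — eliminated.
(e): at (0,0,0,0) it gives 1, but F = 0 — eliminated.
Only (b) survives; checking it on all 16 rows confirms it matches F.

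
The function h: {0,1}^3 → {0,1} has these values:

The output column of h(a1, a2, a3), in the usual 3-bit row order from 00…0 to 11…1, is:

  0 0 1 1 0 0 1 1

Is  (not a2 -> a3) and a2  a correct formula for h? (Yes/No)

Evaluate (not a2 -> a3) and a2 on each row and compare to h:
  a1=0, a2=0, a3=0: formula gives 0, h = 0 ✓
  a1=0, a2=0, a3=1: formula gives 0, h = 0 ✓
  a1=0, a2=1, a3=0: formula gives 1, h = 1 ✓
  a1=0, a2=1, a3=1: formula gives 1, h = 1 ✓
  a1=1, a2=0, a3=0: formula gives 0, h = 0 ✓
  … (the remaining 3 rows also agree.)
Every row agrees, so the formula is equivalent.

Yes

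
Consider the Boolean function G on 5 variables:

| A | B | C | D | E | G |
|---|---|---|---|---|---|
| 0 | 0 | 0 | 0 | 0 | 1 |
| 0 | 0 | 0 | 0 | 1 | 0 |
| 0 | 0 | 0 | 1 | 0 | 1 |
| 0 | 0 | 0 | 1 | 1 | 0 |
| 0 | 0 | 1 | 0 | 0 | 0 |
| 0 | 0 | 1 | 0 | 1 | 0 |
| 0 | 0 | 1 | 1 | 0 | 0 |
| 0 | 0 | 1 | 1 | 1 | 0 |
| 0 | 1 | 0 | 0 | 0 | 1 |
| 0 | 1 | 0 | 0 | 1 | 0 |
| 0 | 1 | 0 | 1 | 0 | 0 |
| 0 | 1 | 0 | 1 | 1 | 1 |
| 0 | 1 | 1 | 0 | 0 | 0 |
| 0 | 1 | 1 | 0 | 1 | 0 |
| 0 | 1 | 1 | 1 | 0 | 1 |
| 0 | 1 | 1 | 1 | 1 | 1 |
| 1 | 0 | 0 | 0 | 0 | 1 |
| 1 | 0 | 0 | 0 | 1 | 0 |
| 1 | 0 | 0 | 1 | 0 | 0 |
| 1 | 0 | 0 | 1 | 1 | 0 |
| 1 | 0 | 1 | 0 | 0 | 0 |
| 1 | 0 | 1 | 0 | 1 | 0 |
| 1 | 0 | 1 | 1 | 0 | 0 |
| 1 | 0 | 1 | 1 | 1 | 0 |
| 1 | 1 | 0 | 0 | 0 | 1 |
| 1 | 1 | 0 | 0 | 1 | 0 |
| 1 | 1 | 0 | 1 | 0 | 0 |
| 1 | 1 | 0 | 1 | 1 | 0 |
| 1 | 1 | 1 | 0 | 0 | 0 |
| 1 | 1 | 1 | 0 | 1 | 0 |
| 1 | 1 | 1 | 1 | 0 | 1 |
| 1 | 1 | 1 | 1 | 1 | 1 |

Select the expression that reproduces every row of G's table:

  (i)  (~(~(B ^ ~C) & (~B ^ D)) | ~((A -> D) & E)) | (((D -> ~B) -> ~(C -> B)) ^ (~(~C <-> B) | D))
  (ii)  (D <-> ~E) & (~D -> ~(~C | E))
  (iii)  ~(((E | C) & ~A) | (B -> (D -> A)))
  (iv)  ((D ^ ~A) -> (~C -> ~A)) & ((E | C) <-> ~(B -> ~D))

iv

(i) fails at (0,0,0,0,1): the formula yields 1, G is 0.
(ii) fails at (0,0,0,0,0): the formula yields 0, G is 1.
(iii) fails at (0,0,0,0,0): the formula yields 0, G is 1.
That leaves (iv). Evaluating it on every row reproduces the table of G exactly.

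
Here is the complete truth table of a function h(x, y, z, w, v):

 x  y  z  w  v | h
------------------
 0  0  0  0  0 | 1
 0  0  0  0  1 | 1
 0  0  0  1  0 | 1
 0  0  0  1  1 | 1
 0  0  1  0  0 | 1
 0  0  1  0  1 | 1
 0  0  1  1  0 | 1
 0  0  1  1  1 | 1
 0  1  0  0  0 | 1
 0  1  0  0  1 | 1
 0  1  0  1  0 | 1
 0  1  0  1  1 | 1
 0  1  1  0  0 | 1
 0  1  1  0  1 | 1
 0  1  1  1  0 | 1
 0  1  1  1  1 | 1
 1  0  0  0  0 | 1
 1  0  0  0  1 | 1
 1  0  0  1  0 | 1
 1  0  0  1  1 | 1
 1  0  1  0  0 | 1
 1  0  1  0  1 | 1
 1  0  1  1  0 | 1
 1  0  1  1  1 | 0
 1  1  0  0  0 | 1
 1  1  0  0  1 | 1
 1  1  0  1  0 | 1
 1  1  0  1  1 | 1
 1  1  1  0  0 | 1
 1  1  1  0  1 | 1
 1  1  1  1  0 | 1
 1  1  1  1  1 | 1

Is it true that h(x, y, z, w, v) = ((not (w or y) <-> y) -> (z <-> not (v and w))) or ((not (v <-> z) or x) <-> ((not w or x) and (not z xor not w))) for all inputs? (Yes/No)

Evaluate ((not (w or y) <-> y) -> (z <-> not (v and w))) or ((not (v <-> z) or x) <-> ((not w or x) and (not z xor not w))) on each row and compare to h:
  x=0, y=0, z=0, w=0, v=0: formula gives 1, h = 1 ✓
  x=0, y=0, z=0, w=0, v=1: formula gives 1, h = 1 ✓
  x=0, y=0, z=0, w=1, v=0: formula gives 1, h = 1 ✓
  x=0, y=0, z=0, w=1, v=1: formula gives 1, h = 1 ✓
  …and likewise for the remaining 28 rows.
No disagreement on any input; they are logically equivalent.

Yes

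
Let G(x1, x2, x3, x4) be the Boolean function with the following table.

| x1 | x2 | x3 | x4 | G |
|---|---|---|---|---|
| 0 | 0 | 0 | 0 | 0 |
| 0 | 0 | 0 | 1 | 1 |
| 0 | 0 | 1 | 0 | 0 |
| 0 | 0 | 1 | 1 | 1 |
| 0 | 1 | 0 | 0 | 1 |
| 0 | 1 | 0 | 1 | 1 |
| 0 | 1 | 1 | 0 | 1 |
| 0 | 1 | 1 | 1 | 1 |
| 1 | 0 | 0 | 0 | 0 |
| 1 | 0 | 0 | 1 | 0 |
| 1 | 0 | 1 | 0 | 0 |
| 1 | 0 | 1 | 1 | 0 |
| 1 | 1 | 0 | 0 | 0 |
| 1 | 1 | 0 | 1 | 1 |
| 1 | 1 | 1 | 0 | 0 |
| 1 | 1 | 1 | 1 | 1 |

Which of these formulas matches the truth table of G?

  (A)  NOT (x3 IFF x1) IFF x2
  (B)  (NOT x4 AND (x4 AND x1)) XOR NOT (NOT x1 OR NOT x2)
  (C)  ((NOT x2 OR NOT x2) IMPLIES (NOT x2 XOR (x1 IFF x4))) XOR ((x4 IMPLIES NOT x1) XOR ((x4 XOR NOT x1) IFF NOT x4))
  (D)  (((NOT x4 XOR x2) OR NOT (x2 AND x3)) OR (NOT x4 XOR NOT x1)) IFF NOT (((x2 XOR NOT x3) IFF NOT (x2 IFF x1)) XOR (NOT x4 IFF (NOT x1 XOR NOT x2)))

C

(A) disagrees with G on (0,0,0,0) (formula → 1, table → 0); rule it out.
(B) disagrees with G on (0,0,0,1) (formula → 0, table → 1); rule it out.
(D) disagrees with G on (0,0,0,0) (formula → 1, table → 0); rule it out.
Only (C) survives; checking it on all 16 rows confirms it matches G.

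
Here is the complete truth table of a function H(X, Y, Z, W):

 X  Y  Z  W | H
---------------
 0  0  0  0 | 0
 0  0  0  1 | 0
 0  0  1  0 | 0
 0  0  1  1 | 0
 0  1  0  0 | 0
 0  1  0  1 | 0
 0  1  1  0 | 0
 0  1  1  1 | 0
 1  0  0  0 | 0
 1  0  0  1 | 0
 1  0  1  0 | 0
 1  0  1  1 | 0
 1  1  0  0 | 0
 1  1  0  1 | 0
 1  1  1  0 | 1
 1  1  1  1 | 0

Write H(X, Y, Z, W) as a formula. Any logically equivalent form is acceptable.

Only row (1,1,1,0) gives 1. That row's minterm X·Y·Z·¬W is H directly.

H(X, Y, Z, W) = ((X AND Y) AND Z) AND NOT W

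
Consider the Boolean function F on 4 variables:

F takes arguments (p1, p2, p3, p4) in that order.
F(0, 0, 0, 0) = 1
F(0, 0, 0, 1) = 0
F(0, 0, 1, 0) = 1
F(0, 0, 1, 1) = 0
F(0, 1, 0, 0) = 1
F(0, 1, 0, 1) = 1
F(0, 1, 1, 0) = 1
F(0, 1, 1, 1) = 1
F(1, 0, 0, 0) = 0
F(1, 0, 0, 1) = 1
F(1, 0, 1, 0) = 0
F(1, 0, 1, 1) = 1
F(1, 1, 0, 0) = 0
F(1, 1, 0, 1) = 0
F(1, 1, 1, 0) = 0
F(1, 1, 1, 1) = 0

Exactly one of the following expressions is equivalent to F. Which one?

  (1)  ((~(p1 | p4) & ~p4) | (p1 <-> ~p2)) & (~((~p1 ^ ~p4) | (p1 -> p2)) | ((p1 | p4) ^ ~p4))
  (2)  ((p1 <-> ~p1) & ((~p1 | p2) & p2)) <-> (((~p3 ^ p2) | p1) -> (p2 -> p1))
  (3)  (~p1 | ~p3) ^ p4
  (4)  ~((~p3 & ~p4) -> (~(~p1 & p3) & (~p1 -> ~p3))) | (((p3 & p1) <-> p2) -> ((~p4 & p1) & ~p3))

(2) disagrees with F on (0,0,0,0) (formula → 0, table → 1); rule it out.
(3) disagrees with F on (0,1,0,1) (formula → 0, table → 1); rule it out.
(4) disagrees with F on (0,0,0,0) (formula → 0, table → 1); rule it out.
(1) is the remaining candidate, and it agrees with F on all 16 inputs.

1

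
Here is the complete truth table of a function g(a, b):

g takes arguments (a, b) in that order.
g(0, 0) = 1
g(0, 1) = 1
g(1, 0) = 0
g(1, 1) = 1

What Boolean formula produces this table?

g(a, b) = a -> b

This is a → b (false only at 1,0).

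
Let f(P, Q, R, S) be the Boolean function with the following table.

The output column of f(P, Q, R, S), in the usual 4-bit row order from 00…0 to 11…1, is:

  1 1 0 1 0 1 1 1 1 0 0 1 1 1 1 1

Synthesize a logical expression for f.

f(P, Q, R, S) = ((((((P' · Q') · R) · S') + (((P' · Q) · R') · S')) + (((P · Q') · R') · S)) + (((P · Q') · R) · S'))'

The 0-rows are (0,0,1,0), (0,1,0,0), (1,0,0,1), (1,0,1,0). Take each as a conjunction (¬P·¬Q·R·¬S, ¬P·Q·¬R·¬S, P·¬Q·¬R·S, P·¬Q·R·¬S), form their disjunction, and complement — that gives a formula that is 1 everywhere f is.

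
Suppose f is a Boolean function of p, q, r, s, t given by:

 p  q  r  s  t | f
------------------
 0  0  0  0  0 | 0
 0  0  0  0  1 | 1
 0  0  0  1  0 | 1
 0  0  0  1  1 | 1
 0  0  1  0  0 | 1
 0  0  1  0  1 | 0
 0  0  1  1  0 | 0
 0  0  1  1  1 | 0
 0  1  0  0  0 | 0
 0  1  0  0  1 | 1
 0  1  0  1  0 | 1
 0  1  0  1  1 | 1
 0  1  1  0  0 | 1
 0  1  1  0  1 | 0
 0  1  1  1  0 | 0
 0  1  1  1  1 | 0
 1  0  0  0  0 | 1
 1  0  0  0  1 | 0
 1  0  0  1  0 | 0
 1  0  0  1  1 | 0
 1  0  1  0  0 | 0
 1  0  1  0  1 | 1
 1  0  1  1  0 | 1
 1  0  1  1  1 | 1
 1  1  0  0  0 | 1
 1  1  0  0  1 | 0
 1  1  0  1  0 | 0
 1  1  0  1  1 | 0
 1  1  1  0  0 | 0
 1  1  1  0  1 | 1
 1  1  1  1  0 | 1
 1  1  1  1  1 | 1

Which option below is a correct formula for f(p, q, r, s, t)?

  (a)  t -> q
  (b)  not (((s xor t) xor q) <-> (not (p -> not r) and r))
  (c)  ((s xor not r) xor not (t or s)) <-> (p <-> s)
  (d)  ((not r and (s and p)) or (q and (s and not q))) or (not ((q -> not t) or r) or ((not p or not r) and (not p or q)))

(a) disagrees with f on (0,0,0,0,0) (formula → 1, table → 0); rule it out.
(b) disagrees with f on (0,0,0,1,1) (formula → 0, table → 1); rule it out.
(d) disagrees with f on (0,0,0,0,0) (formula → 1, table → 0); rule it out.
Only (c) survives; checking it on all 32 rows confirms it matches f.

c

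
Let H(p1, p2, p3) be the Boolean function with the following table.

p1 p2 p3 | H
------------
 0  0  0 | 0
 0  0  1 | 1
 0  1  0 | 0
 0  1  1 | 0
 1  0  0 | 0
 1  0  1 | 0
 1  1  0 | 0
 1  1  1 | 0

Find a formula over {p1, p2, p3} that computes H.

H(p1, p2, p3) = (not p1 and not p2) and p3

H is 1 on exactly one input, (0,0,1), whose minterm is ¬p1·¬p2·p3. So H is just that conjunction.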